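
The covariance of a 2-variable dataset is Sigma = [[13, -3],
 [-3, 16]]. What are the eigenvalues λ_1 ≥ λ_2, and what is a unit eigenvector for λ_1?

Step 1 — characteristic polynomial of 2×2 Sigma:
  det(Sigma - λI) = λ² - trace · λ + det = 0.
  trace = 13 + 16 = 29, det = 13·16 - (-3)² = 199.
Step 2 — discriminant:
  Δ = trace² - 4·det = 841 - 796 = 45.
Step 3 — eigenvalues:
  λ = (trace ± √Δ)/2 = (29 ± 6.7082)/2,
  λ_1 = 17.8541,  λ_2 = 11.1459.

Step 4 — unit eigenvector for λ_1: solve (Sigma - λ_1 I)v = 0. First row:
  (13 - 17.8541)·v_x + (-3)·v_y = 0, i.e. (-4.8541)·v_x + (-3)·v_y = 0,
  so v ∝ (b, λ_1 - a) = (-3, 4.8541); multiply by -1 so the first entry is positive: u = (3, -4.8541).
  ||u|| = √((3)² + (-4.8541)²) = √(32.5623) ≈ 5.7063,
  v_1 = u/||u|| ≈ (0.5257, -0.8507) (||v_1|| = 1).

λ_1 = 17.8541,  λ_2 = 11.1459;  v_1 ≈ (0.5257, -0.8507)


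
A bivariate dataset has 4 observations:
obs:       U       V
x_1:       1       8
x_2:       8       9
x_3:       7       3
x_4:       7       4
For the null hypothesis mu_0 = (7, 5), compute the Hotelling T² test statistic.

Step 1 — sample mean vector:
  mean(U) = (1 + 8 + 7 + 7) / 4 = 23/4 = 5.75
  mean(V) = (8 + 9 + 3 + 4) / 4 = 24/4 = 6
  x̄ = (5.75, 6),  deviation x̄ - mu_0 = (5.75, 6) - (7, 5) = (-1.25, 1).

Step 2 — sample covariance matrix, S[i,j] = (1/(n-1)) · Σ_k (x_{k,i} - mean_i) · (x_{k,j} - mean_j), divisor n-1 = 3:
  S[U,U] = ((-4.75)·(-4.75) + (2.25)·(2.25) + (1.25)·(1.25) + (1.25)·(1.25)) / 3 = 30.75/3 = 10.25
  S[U,V] = ((-4.75)·(2) + (2.25)·(3) + (1.25)·(-3) + (1.25)·(-2)) / 3 = -9/3 = -3
  S[V,V] = ((2)·(2) + (3)·(3) + (-3)·(-3) + (-2)·(-2)) / 3 = 26/3 = 8.6667
  S = [[10.25, -3],
 [-3, 8.6667]].

Step 3 — invert S. det(S) = 10.25·8.6667 - (-3)² = 79.8333.
  S^{-1} = (1/det) · [[d, -b], [-b, a]] = [[0.1086, 0.0376],
 [0.0376, 0.1284]].

Step 4 — quadratic form (x̄ - mu_0)^T · S^{-1} · (x̄ - mu_0):
  S^{-1} · (x̄ - mu_0) = (-0.0981, 0.0814),
  (x̄ - mu_0)^T · [...] = (-1.25)·(-0.0981) + (1)·(0.0814) = 0.2041.

Step 5 — scale by n: T² = 4 · 0.2041 = 0.8163.

T² ≈ 0.8163


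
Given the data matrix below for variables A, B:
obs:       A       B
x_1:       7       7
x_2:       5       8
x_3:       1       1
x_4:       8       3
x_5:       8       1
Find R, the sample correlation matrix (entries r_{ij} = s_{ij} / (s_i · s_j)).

Step 1 — column means:
  mean(A) = (7 + 5 + 1 + 8 + 8) / 5 = 29/5 = 5.8
  mean(B) = (7 + 8 + 1 + 3 + 1) / 5 = 20/5 = 4

Step 2 — sample variances and covariances s[i,j] = (1/(n-1)) · Σ_k (x_{k,i} - mean_i) · (x_{k,j} - mean_j), with n-1 = 4:
  s[A,A] = ((1.2)·(1.2) + (-0.8)·(-0.8) + (-4.8)·(-4.8) + (2.2)·(2.2) + (2.2)·(2.2)) / 4 = 34.8/4 = 8.7
  s[A,B] = ((1.2)·(3) + (-0.8)·(4) + (-4.8)·(-3) + (2.2)·(-1) + (2.2)·(-3)) / 4 = 6/4 = 1.5
  s[B,B] = ((3)·(3) + (4)·(4) + (-3)·(-3) + (-1)·(-1) + (-3)·(-3)) / 4 = 44/4 = 11
  Sample standard deviations s_i = √(s[i,i]):
  s(A) = √(8.7) = 2.9496
  s(B) = √(11) = 3.3166

Step 3 — r_{ij} = s_{ij} / (s_i · s_j):
  r[A,A] = 1 (diagonal).
  r[A,B] = 1.5 / (2.9496 · 3.3166) = 1.5 / 9.7826 = 0.1533
  r[B,B] = 1 (diagonal).

R is symmetric with unit diagonal. Assembling:

R = [[1, 0.1533],
 [0.1533, 1]]


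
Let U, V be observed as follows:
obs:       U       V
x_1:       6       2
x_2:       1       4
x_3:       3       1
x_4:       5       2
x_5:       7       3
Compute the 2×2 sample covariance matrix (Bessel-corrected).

Step 1 — column means:
  mean(U) = (6 + 1 + 3 + 5 + 7) / 5 = 22/5 = 4.4
  mean(V) = (2 + 4 + 1 + 2 + 3) / 5 = 12/5 = 2.4

Step 2 — sample covariance S[i,j] = (1/(n-1)) · Σ_k (x_{k,i} - mean_i) · (x_{k,j} - mean_j), with n-1 = 4.
  S[U,U] = ((1.6)·(1.6) + (-3.4)·(-3.4) + (-1.4)·(-1.4) + (0.6)·(0.6) + (2.6)·(2.6)) / 4 = 23.2/4 = 5.8
  S[U,V] = ((1.6)·(-0.4) + (-3.4)·(1.6) + (-1.4)·(-1.4) + (0.6)·(-0.4) + (2.6)·(0.6)) / 4 = -2.8/4 = -0.7
  S[V,V] = ((-0.4)·(-0.4) + (1.6)·(1.6) + (-1.4)·(-1.4) + (-0.4)·(-0.4) + (0.6)·(0.6)) / 4 = 5.2/4 = 1.3

S is symmetric (S[j,i] = S[i,j]). Assembling:

S = [[5.8, -0.7],
 [-0.7, 1.3]]


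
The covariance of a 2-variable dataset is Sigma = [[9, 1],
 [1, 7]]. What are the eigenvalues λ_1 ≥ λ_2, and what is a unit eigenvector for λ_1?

Step 1 — characteristic polynomial of 2×2 Sigma:
  det(Sigma - λI) = λ² - trace · λ + det = 0.
  trace = 9 + 7 = 16, det = 9·7 - (1)² = 62.
Step 2 — discriminant:
  Δ = trace² - 4·det = 256 - 248 = 8.
Step 3 — eigenvalues:
  λ = (trace ± √Δ)/2 = (16 ± 2.8284)/2,
  λ_1 = 9.4142,  λ_2 = 6.5858.

Step 4 — unit eigenvector for λ_1: solve (Sigma - λ_1 I)v = 0. First row:
  (9 - 9.4142)·v_x + (1)·v_y = 0, i.e. (-0.4142)·v_x + (1)·v_y = 0,
  so v ∝ (b, λ_1 - a) = (1, 0.4142) = u.
  ||u|| = √((1)² + (0.4142)²) = √(1.1716) ≈ 1.0824,
  v_1 = u/||u|| ≈ (0.9239, 0.3827) (||v_1|| = 1).

λ_1 = 9.4142,  λ_2 = 6.5858;  v_1 ≈ (0.9239, 0.3827)


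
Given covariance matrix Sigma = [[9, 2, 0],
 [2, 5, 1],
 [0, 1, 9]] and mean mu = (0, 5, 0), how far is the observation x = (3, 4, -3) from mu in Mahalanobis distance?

Step 1 — centre the observation: (x - mu) = (3, -1, -3).

Step 2 — invert Sigma (cofactor / det for 3×3, or solve directly):
  Sigma^{-1} = [[0.1222, -0.05, 0.0056],
 [-0.05, 0.225, -0.025],
 [0.0056, -0.025, 0.1139]].

Step 3 — form the quadratic (x - mu)^T · Sigma^{-1} · (x - mu):
  Sigma^{-1} · (x - mu) = (0.4, -0.3, -0.3).
  (x - mu)^T · [Sigma^{-1} · (x - mu)] = (3)·(0.4) + (-1)·(-0.3) + (-3)·(-0.3) = 2.4.

Step 4 — take square root: d = √(2.4) ≈ 1.5492.

d(x, mu) = √(2.4) ≈ 1.5492


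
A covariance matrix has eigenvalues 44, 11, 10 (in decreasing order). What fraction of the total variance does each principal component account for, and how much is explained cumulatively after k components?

Step 1 — total variance = trace(Sigma) = Σ λ_i = 44 + 11 + 10 = 65.

Step 2 — fraction explained by component i = λ_i / Σ λ:
  PC1: 44/65 = 0.6769
  PC2: 11/65 = 0.1692
  PC3: 10/65 = 0.1538

Step 3 — cumulative fraction after k components = (λ_1 + ... + λ_k) / Σ λ:
  k = 1: 44/65 = 0.6769
  k = 2: (44 + 11)/65 = 55/65 = 0.8462
  k = 3: (44 + 11 + 10)/65 = 65/65 = 1

Summary (fraction, with percent):

explained: PC1 0.6769 (67.69%), PC2 0.1692 (16.92%), PC3 0.1538 (15.38%);  cumulative: 0.6769, 0.8462, 1


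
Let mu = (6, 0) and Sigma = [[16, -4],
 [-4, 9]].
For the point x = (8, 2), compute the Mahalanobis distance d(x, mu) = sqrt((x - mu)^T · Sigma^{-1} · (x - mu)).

Step 1 — centre the observation: (x - mu) = (2, 2).

Step 2 — invert Sigma. det(Sigma) = 16·9 - (-4)² = 128.
  Sigma^{-1} = (1/det) · [[d, -b], [-b, a]] = [[0.0703, 0.0312],
 [0.0312, 0.125]].

Step 3 — form the quadratic (x - mu)^T · Sigma^{-1} · (x - mu):
  Sigma^{-1} · (x - mu) = (0.2031, 0.3125).
  (x - mu)^T · [Sigma^{-1} · (x - mu)] = (2)·(0.2031) + (2)·(0.3125) = 1.0312.

Step 4 — take square root: d = √(1.0312) ≈ 1.0155.

d(x, mu) = √(1.0312) ≈ 1.0155


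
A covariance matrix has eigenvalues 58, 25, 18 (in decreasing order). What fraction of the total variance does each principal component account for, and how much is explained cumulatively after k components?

Step 1 — total variance = trace(Sigma) = Σ λ_i = 58 + 25 + 18 = 101.

Step 2 — fraction explained by component i = λ_i / Σ λ:
  PC1: 58/101 = 0.5743
  PC2: 25/101 = 0.2475
  PC3: 18/101 = 0.1782

Step 3 — cumulative fraction after k components = (λ_1 + ... + λ_k) / Σ λ:
  k = 1: 58/101 = 0.5743
  k = 2: (58 + 25)/101 = 83/101 = 0.8218
  k = 3: (58 + 25 + 18)/101 = 101/101 = 1

Summary (fraction, with percent):

explained: PC1 0.5743 (57.43%), PC2 0.2475 (24.75%), PC3 0.1782 (17.82%);  cumulative: 0.5743, 0.8218, 1


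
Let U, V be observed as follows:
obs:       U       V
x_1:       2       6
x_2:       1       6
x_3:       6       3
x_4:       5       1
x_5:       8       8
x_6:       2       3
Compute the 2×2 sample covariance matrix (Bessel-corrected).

Step 1 — column means:
  mean(U) = (2 + 1 + 6 + 5 + 8 + 2) / 6 = 24/6 = 4
  mean(V) = (6 + 6 + 3 + 1 + 8 + 3) / 6 = 27/6 = 4.5

Step 2 — sample covariance S[i,j] = (1/(n-1)) · Σ_k (x_{k,i} - mean_i) · (x_{k,j} - mean_j), with n-1 = 5.
  S[U,U] = ((-2)·(-2) + (-3)·(-3) + (2)·(2) + (1)·(1) + (4)·(4) + (-2)·(-2)) / 5 = 38/5 = 7.6
  S[U,V] = ((-2)·(1.5) + (-3)·(1.5) + (2)·(-1.5) + (1)·(-3.5) + (4)·(3.5) + (-2)·(-1.5)) / 5 = 3/5 = 0.6
  S[V,V] = ((1.5)·(1.5) + (1.5)·(1.5) + (-1.5)·(-1.5) + (-3.5)·(-3.5) + (3.5)·(3.5) + (-1.5)·(-1.5)) / 5 = 33.5/5 = 6.7

S is symmetric (S[j,i] = S[i,j]). Assembling:

S = [[7.6, 0.6],
 [0.6, 6.7]]


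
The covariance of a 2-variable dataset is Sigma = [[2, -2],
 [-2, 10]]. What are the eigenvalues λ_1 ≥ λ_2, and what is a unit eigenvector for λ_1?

Step 1 — characteristic polynomial of 2×2 Sigma:
  det(Sigma - λI) = λ² - trace · λ + det = 0.
  trace = 2 + 10 = 12, det = 2·10 - (-2)² = 16.
Step 2 — discriminant:
  Δ = trace² - 4·det = 144 - 64 = 80.
Step 3 — eigenvalues:
  λ = (trace ± √Δ)/2 = (12 ± 8.9443)/2,
  λ_1 = 10.4721,  λ_2 = 1.5279.

Step 4 — unit eigenvector for λ_1: solve (Sigma - λ_1 I)v = 0. First row:
  (2 - 10.4721)·v_x + (-2)·v_y = 0, i.e. (-8.4721)·v_x + (-2)·v_y = 0,
  so v ∝ (b, λ_1 - a) = (-2, 8.4721); multiply by -1 so the first entry is positive: u = (2, -8.4721).
  ||u|| = √((2)² + (-8.4721)²) = √(75.7771) ≈ 8.705,
  v_1 = u/||u|| ≈ (0.2298, -0.9732) (||v_1|| = 1).

λ_1 = 10.4721,  λ_2 = 1.5279;  v_1 ≈ (0.2298, -0.9732)


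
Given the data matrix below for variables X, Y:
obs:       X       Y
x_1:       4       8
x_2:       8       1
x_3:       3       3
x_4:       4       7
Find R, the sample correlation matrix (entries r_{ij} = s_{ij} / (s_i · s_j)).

Step 1 — column means:
  mean(X) = (4 + 8 + 3 + 4) / 4 = 19/4 = 4.75
  mean(Y) = (8 + 1 + 3 + 7) / 4 = 19/4 = 4.75

Step 2 — sample variances and covariances s[i,j] = (1/(n-1)) · Σ_k (x_{k,i} - mean_i) · (x_{k,j} - mean_j), with n-1 = 3:
  s[X,X] = ((-0.75)·(-0.75) + (3.25)·(3.25) + (-1.75)·(-1.75) + (-0.75)·(-0.75)) / 3 = 14.75/3 = 4.9167
  s[X,Y] = ((-0.75)·(3.25) + (3.25)·(-3.75) + (-1.75)·(-1.75) + (-0.75)·(2.25)) / 3 = -13.25/3 = -4.4167
  s[Y,Y] = ((3.25)·(3.25) + (-3.75)·(-3.75) + (-1.75)·(-1.75) + (2.25)·(2.25)) / 3 = 32.75/3 = 10.9167
  Sample standard deviations s_i = √(s[i,i]):
  s(X) = √(4.9167) = 2.2174
  s(Y) = √(10.9167) = 3.304

Step 3 — r_{ij} = s_{ij} / (s_i · s_j):
  r[X,X] = 1 (diagonal).
  r[X,Y] = -4.4167 / (2.2174 · 3.304) = -4.4167 / 7.3262 = -0.6029
  r[Y,Y] = 1 (diagonal).

R is symmetric with unit diagonal. Assembling:

R = [[1, -0.6029],
 [-0.6029, 1]]


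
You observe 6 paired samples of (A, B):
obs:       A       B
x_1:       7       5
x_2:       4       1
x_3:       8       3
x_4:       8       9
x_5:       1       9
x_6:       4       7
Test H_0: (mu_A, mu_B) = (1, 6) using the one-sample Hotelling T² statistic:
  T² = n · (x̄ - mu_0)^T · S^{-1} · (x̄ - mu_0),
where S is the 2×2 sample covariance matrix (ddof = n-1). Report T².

Step 1 — sample mean vector:
  mean(A) = (7 + 4 + 8 + 8 + 1 + 4) / 6 = 32/6 = 5.3333
  mean(B) = (5 + 1 + 3 + 9 + 9 + 7) / 6 = 34/6 = 5.6667
  x̄ = (5.3333, 5.6667),  deviation x̄ - mu_0 = (5.3333, 5.6667) - (1, 6) = (4.3333, -0.3333).

Step 2 — sample covariance matrix, S[i,j] = (1/(n-1)) · Σ_k (x_{k,i} - mean_i) · (x_{k,j} - mean_j), divisor n-1 = 5:
  S[A,A] = ((1.6667)·(1.6667) + (-1.3333)·(-1.3333) + (2.6667)·(2.6667) + (2.6667)·(2.6667) + (-4.3333)·(-4.3333) + (-1.3333)·(-1.3333)) / 5 = 39.3333/5 = 7.8667
  S[A,B] = ((1.6667)·(-0.6667) + (-1.3333)·(-4.6667) + (2.6667)·(-2.6667) + (2.6667)·(3.3333) + (-4.3333)·(3.3333) + (-1.3333)·(1.3333)) / 5 = -9.3333/5 = -1.8667
  S[B,B] = ((-0.6667)·(-0.6667) + (-4.6667)·(-4.6667) + (-2.6667)·(-2.6667) + (3.3333)·(3.3333) + (3.3333)·(3.3333) + (1.3333)·(1.3333)) / 5 = 53.3333/5 = 10.6667
  S = [[7.8667, -1.8667],
 [-1.8667, 10.6667]].

Step 3 — invert S. det(S) = 7.8667·10.6667 - (-1.8667)² = 80.4267.
  S^{-1} = (1/det) · [[d, -b], [-b, a]] = [[0.1326, 0.0232],
 [0.0232, 0.0978]].

Step 4 — quadratic form (x̄ - mu_0)^T · S^{-1} · (x̄ - mu_0):
  S^{-1} · (x̄ - mu_0) = (0.567, 0.068),
  (x̄ - mu_0)^T · [...] = (4.3333)·(0.567) + (-0.3333)·(0.068) = 2.4342.

Step 5 — scale by n: T² = 6 · 2.4342 = 14.6054.

T² ≈ 14.6054


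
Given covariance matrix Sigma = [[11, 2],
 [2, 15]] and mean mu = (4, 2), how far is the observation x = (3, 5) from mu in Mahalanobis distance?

Step 1 — centre the observation: (x - mu) = (-1, 3).

Step 2 — invert Sigma. det(Sigma) = 11·15 - (2)² = 161.
  Sigma^{-1} = (1/det) · [[d, -b], [-b, a]] = [[0.0932, -0.0124],
 [-0.0124, 0.0683]].

Step 3 — form the quadratic (x - mu)^T · Sigma^{-1} · (x - mu):
  Sigma^{-1} · (x - mu) = (-0.1304, 0.2174).
  (x - mu)^T · [Sigma^{-1} · (x - mu)] = (-1)·(-0.1304) + (3)·(0.2174) = 0.7826.

Step 4 — take square root: d = √(0.7826) ≈ 0.8847.

d(x, mu) = √(0.7826) ≈ 0.8847


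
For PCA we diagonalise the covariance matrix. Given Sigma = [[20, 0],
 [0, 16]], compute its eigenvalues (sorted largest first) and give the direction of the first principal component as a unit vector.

Step 1 — characteristic polynomial of 2×2 Sigma:
  det(Sigma - λI) = λ² - trace · λ + det = 0.
  trace = 20 + 16 = 36, det = 20·16 - (0)² = 320.
Step 2 — discriminant:
  Δ = trace² - 4·det = 1296 - 1280 = 16.
Step 3 — eigenvalues:
  λ = (trace ± √Δ)/2 = (36 ± 4)/2,
  λ_1 = 20,  λ_2 = 16.

Step 4 — unit eigenvector for λ_1: Sigma is diagonal, so its eigenvectors are the coordinate axes. λ_1 = 20 is the diagonal entry on the first coordinate axis, hence
  v_1 = (1, 0) (||v_1|| = 1).

λ_1 = 20,  λ_2 = 16;  v_1 ≈ (1, 0)


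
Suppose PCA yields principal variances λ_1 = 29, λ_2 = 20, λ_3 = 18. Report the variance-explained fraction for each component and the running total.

Step 1 — total variance = trace(Sigma) = Σ λ_i = 29 + 20 + 18 = 67.

Step 2 — fraction explained by component i = λ_i / Σ λ:
  PC1: 29/67 = 0.4328
  PC2: 20/67 = 0.2985
  PC3: 18/67 = 0.2687

Step 3 — cumulative fraction after k components = (λ_1 + ... + λ_k) / Σ λ:
  k = 1: 29/67 = 0.4328
  k = 2: (29 + 20)/67 = 49/67 = 0.7313
  k = 3: (29 + 20 + 18)/67 = 67/67 = 1

Summary (fraction, with percent):

explained: PC1 0.4328 (43.28%), PC2 0.2985 (29.85%), PC3 0.2687 (26.87%);  cumulative: 0.4328, 0.7313, 1


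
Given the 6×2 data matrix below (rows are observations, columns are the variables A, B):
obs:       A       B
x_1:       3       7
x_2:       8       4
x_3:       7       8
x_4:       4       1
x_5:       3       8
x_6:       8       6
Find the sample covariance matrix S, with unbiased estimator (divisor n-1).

Step 1 — column means:
  mean(A) = (3 + 8 + 7 + 4 + 3 + 8) / 6 = 33/6 = 5.5
  mean(B) = (7 + 4 + 8 + 1 + 8 + 6) / 6 = 34/6 = 5.6667

Step 2 — sample covariance S[i,j] = (1/(n-1)) · Σ_k (x_{k,i} - mean_i) · (x_{k,j} - mean_j), with n-1 = 5.
  S[A,A] = ((-2.5)·(-2.5) + (2.5)·(2.5) + (1.5)·(1.5) + (-1.5)·(-1.5) + (-2.5)·(-2.5) + (2.5)·(2.5)) / 5 = 29.5/5 = 5.9
  S[A,B] = ((-2.5)·(1.3333) + (2.5)·(-1.6667) + (1.5)·(2.3333) + (-1.5)·(-4.6667) + (-2.5)·(2.3333) + (2.5)·(0.3333)) / 5 = -2/5 = -0.4
  S[B,B] = ((1.3333)·(1.3333) + (-1.6667)·(-1.6667) + (2.3333)·(2.3333) + (-4.6667)·(-4.6667) + (2.3333)·(2.3333) + (0.3333)·(0.3333)) / 5 = 37.3333/5 = 7.4667

S is symmetric (S[j,i] = S[i,j]). Assembling:

S = [[5.9, -0.4],
 [-0.4, 7.4667]]


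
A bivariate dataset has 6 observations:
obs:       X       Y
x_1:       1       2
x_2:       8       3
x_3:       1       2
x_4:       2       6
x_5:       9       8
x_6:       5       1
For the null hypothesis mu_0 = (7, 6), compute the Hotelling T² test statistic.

Step 1 — sample mean vector:
  mean(X) = (1 + 8 + 1 + 2 + 9 + 5) / 6 = 26/6 = 4.3333
  mean(Y) = (2 + 3 + 2 + 6 + 8 + 1) / 6 = 22/6 = 3.6667
  x̄ = (4.3333, 3.6667),  deviation x̄ - mu_0 = (4.3333, 3.6667) - (7, 6) = (-2.6667, -2.3333).

Step 2 — sample covariance matrix, S[i,j] = (1/(n-1)) · Σ_k (x_{k,i} - mean_i) · (x_{k,j} - mean_j), divisor n-1 = 5:
  S[X,X] = ((-3.3333)·(-3.3333) + (3.6667)·(3.6667) + (-3.3333)·(-3.3333) + (-2.3333)·(-2.3333) + (4.6667)·(4.6667) + (0.6667)·(0.6667)) / 5 = 63.3333/5 = 12.6667
  S[X,Y] = ((-3.3333)·(-1.6667) + (3.6667)·(-0.6667) + (-3.3333)·(-1.6667) + (-2.3333)·(2.3333) + (4.6667)·(4.3333) + (0.6667)·(-2.6667)) / 5 = 21.6667/5 = 4.3333
  S[Y,Y] = ((-1.6667)·(-1.6667) + (-0.6667)·(-0.6667) + (-1.6667)·(-1.6667) + (2.3333)·(2.3333) + (4.3333)·(4.3333) + (-2.6667)·(-2.6667)) / 5 = 37.3333/5 = 7.4667
  S = [[12.6667, 4.3333],
 [4.3333, 7.4667]].

Step 3 — invert S. det(S) = 12.6667·7.4667 - (4.3333)² = 75.8.
  S^{-1} = (1/det) · [[d, -b], [-b, a]] = [[0.0985, -0.0572],
 [-0.0572, 0.1671]].

Step 4 — quadratic form (x̄ - mu_0)^T · S^{-1} · (x̄ - mu_0):
  S^{-1} · (x̄ - mu_0) = (-0.1293, -0.2375),
  (x̄ - mu_0)^T · [...] = (-2.6667)·(-0.1293) + (-2.3333)·(-0.2375) = 0.8989.

Step 5 — scale by n: T² = 6 · 0.8989 = 5.3931.

T² ≈ 5.3931


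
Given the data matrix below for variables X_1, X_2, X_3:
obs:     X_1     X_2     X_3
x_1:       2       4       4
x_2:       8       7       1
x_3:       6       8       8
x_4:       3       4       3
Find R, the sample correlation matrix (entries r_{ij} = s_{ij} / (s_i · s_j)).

Step 1 — column means:
  mean(X_1) = (2 + 8 + 6 + 3) / 4 = 19/4 = 4.75
  mean(X_2) = (4 + 7 + 8 + 4) / 4 = 23/4 = 5.75
  mean(X_3) = (4 + 1 + 8 + 3) / 4 = 16/4 = 4

Step 2 — sample variances and covariances s[i,j] = (1/(n-1)) · Σ_k (x_{k,i} - mean_i) · (x_{k,j} - mean_j), with n-1 = 3:
  s[X_1,X_1] = ((-2.75)·(-2.75) + (3.25)·(3.25) + (1.25)·(1.25) + (-1.75)·(-1.75)) / 3 = 22.75/3 = 7.5833
  s[X_1,X_2] = ((-2.75)·(-1.75) + (3.25)·(1.25) + (1.25)·(2.25) + (-1.75)·(-1.75)) / 3 = 14.75/3 = 4.9167
  s[X_1,X_3] = ((-2.75)·(0) + (3.25)·(-3) + (1.25)·(4) + (-1.75)·(-1)) / 3 = -3/3 = -1
  s[X_2,X_2] = ((-1.75)·(-1.75) + (1.25)·(1.25) + (2.25)·(2.25) + (-1.75)·(-1.75)) / 3 = 12.75/3 = 4.25
  s[X_2,X_3] = ((-1.75)·(0) + (1.25)·(-3) + (2.25)·(4) + (-1.75)·(-1)) / 3 = 7/3 = 2.3333
  s[X_3,X_3] = ((0)·(0) + (-3)·(-3) + (4)·(4) + (-1)·(-1)) / 3 = 26/3 = 8.6667
  Sample standard deviations s_i = √(s[i,i]):
  s(X_1) = √(7.5833) = 2.7538
  s(X_2) = √(4.25) = 2.0616
  s(X_3) = √(8.6667) = 2.9439

Step 3 — r_{ij} = s_{ij} / (s_i · s_j):
  r[X_1,X_1] = 1 (diagonal).
  r[X_1,X_2] = 4.9167 / (2.7538 · 2.0616) = 4.9167 / 5.6771 = 0.8661
  r[X_1,X_3] = -1 / (2.7538 · 2.9439) = -1 / 8.1069 = -0.1234
  r[X_2,X_2] = 1 (diagonal).
  r[X_2,X_3] = 2.3333 / (2.0616 · 2.9439) = 2.3333 / 6.069 = 0.3845
  r[X_3,X_3] = 1 (diagonal).

R is symmetric with unit diagonal. Assembling:

R = [[1, 0.8661, -0.1234],
 [0.8661, 1, 0.3845],
 [-0.1234, 0.3845, 1]]


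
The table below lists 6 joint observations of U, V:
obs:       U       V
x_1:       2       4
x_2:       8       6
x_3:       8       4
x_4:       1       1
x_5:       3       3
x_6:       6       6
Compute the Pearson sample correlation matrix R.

Step 1 — column means:
  mean(U) = (2 + 8 + 8 + 1 + 3 + 6) / 6 = 28/6 = 4.6667
  mean(V) = (4 + 6 + 4 + 1 + 3 + 6) / 6 = 24/6 = 4

Step 2 — sample variances and covariances s[i,j] = (1/(n-1)) · Σ_k (x_{k,i} - mean_i) · (x_{k,j} - mean_j), with n-1 = 5:
  s[U,U] = ((-2.6667)·(-2.6667) + (3.3333)·(3.3333) + (3.3333)·(3.3333) + (-3.6667)·(-3.6667) + (-1.6667)·(-1.6667) + (1.3333)·(1.3333)) / 5 = 47.3333/5 = 9.4667
  s[U,V] = ((-2.6667)·(0) + (3.3333)·(2) + (3.3333)·(0) + (-3.6667)·(-3) + (-1.6667)·(-1) + (1.3333)·(2)) / 5 = 22/5 = 4.4
  s[V,V] = ((0)·(0) + (2)·(2) + (0)·(0) + (-3)·(-3) + (-1)·(-1) + (2)·(2)) / 5 = 18/5 = 3.6
  Sample standard deviations s_i = √(s[i,i]):
  s(U) = √(9.4667) = 3.0768
  s(V) = √(3.6) = 1.8974

Step 3 — r_{ij} = s_{ij} / (s_i · s_j):
  r[U,U] = 1 (diagonal).
  r[U,V] = 4.4 / (3.0768 · 1.8974) = 4.4 / 5.8378 = 0.7537
  r[V,V] = 1 (diagonal).

R is symmetric with unit diagonal. Assembling:

R = [[1, 0.7537],
 [0.7537, 1]]


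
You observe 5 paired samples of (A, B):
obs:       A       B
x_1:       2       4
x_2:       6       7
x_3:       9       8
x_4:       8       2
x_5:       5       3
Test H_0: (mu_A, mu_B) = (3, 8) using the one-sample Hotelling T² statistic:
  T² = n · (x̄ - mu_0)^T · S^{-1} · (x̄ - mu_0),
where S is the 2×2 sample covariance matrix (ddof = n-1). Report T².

Step 1 — sample mean vector:
  mean(A) = (2 + 6 + 9 + 8 + 5) / 5 = 30/5 = 6
  mean(B) = (4 + 7 + 8 + 2 + 3) / 5 = 24/5 = 4.8
  x̄ = (6, 4.8),  deviation x̄ - mu_0 = (6, 4.8) - (3, 8) = (3, -3.2).

Step 2 — sample covariance matrix, S[i,j] = (1/(n-1)) · Σ_k (x_{k,i} - mean_i) · (x_{k,j} - mean_j), divisor n-1 = 4:
  S[A,A] = ((-4)·(-4) + (0)·(0) + (3)·(3) + (2)·(2) + (-1)·(-1)) / 4 = 30/4 = 7.5
  S[A,B] = ((-4)·(-0.8) + (0)·(2.2) + (3)·(3.2) + (2)·(-2.8) + (-1)·(-1.8)) / 4 = 9/4 = 2.25
  S[B,B] = ((-0.8)·(-0.8) + (2.2)·(2.2) + (3.2)·(3.2) + (-2.8)·(-2.8) + (-1.8)·(-1.8)) / 4 = 26.8/4 = 6.7
  S = [[7.5, 2.25],
 [2.25, 6.7]].

Step 3 — invert S. det(S) = 7.5·6.7 - (2.25)² = 45.1875.
  S^{-1} = (1/det) · [[d, -b], [-b, a]] = [[0.1483, -0.0498],
 [-0.0498, 0.166]].

Step 4 — quadratic form (x̄ - mu_0)^T · S^{-1} · (x̄ - mu_0):
  S^{-1} · (x̄ - mu_0) = (0.6041, -0.6805),
  (x̄ - mu_0)^T · [...] = (3)·(0.6041) + (-3.2)·(-0.6805) = 3.99.

Step 5 — scale by n: T² = 5 · 3.99 = 19.9502.

T² ≈ 19.9502


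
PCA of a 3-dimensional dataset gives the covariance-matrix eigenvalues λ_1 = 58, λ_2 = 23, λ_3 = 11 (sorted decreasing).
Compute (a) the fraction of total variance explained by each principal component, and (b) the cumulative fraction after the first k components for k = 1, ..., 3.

Step 1 — total variance = trace(Sigma) = Σ λ_i = 58 + 23 + 11 = 92.

Step 2 — fraction explained by component i = λ_i / Σ λ:
  PC1: 58/92 = 0.6304
  PC2: 23/92 = 0.25
  PC3: 11/92 = 0.1196

Step 3 — cumulative fraction after k components = (λ_1 + ... + λ_k) / Σ λ:
  k = 1: 58/92 = 0.6304
  k = 2: (58 + 23)/92 = 81/92 = 0.8804
  k = 3: (58 + 23 + 11)/92 = 92/92 = 1

Summary (fraction, with percent):

explained: PC1 0.6304 (63.04%), PC2 0.25 (25%), PC3 0.1196 (11.96%);  cumulative: 0.6304, 0.8804, 1


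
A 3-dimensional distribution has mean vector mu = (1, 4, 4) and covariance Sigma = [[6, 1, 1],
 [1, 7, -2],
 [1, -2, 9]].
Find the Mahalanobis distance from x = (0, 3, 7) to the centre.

Step 1 — centre the observation: (x - mu) = (-1, -1, 3).

Step 2 — invert Sigma (cofactor / det for 3×3, or solve directly):
  Sigma^{-1} = [[0.1766, -0.0329, -0.0269],
 [-0.0329, 0.1587, 0.0389],
 [-0.0269, 0.0389, 0.1228]].

Step 3 — form the quadratic (x - mu)^T · Sigma^{-1} · (x - mu):
  Sigma^{-1} · (x - mu) = (-0.2246, -0.009, 0.3563).
  (x - mu)^T · [Sigma^{-1} · (x - mu)] = (-1)·(-0.2246) + (-1)·(-0.009) + (3)·(0.3563) = 1.3024.

Step 4 — take square root: d = √(1.3024) ≈ 1.1412.

d(x, mu) = √(1.3024) ≈ 1.1412


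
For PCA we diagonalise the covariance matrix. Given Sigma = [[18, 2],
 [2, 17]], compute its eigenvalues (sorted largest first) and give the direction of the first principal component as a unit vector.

Step 1 — characteristic polynomial of 2×2 Sigma:
  det(Sigma - λI) = λ² - trace · λ + det = 0.
  trace = 18 + 17 = 35, det = 18·17 - (2)² = 302.
Step 2 — discriminant:
  Δ = trace² - 4·det = 1225 - 1208 = 17.
Step 3 — eigenvalues:
  λ = (trace ± √Δ)/2 = (35 ± 4.1231)/2,
  λ_1 = 19.5616,  λ_2 = 15.4384.

Step 4 — unit eigenvector for λ_1: solve (Sigma - λ_1 I)v = 0. First row:
  (18 - 19.5616)·v_x + (2)·v_y = 0, i.e. (-1.5616)·v_x + (2)·v_y = 0,
  so v ∝ (b, λ_1 - a) = (2, 1.5616) = u.
  ||u|| = √((2)² + (1.5616)²) = √(6.4384) ≈ 2.5374,
  v_1 = u/||u|| ≈ (0.7882, 0.6154) (||v_1|| = 1).

λ_1 = 19.5616,  λ_2 = 15.4384;  v_1 ≈ (0.7882, 0.6154)


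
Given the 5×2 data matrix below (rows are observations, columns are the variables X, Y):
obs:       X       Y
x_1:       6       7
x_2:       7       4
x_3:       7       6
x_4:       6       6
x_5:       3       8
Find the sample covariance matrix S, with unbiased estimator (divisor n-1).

Step 1 — column means:
  mean(X) = (6 + 7 + 7 + 6 + 3) / 5 = 29/5 = 5.8
  mean(Y) = (7 + 4 + 6 + 6 + 8) / 5 = 31/5 = 6.2

Step 2 — sample covariance S[i,j] = (1/(n-1)) · Σ_k (x_{k,i} - mean_i) · (x_{k,j} - mean_j), with n-1 = 4.
  S[X,X] = ((0.2)·(0.2) + (1.2)·(1.2) + (1.2)·(1.2) + (0.2)·(0.2) + (-2.8)·(-2.8)) / 4 = 10.8/4 = 2.7
  S[X,Y] = ((0.2)·(0.8) + (1.2)·(-2.2) + (1.2)·(-0.2) + (0.2)·(-0.2) + (-2.8)·(1.8)) / 4 = -7.8/4 = -1.95
  S[Y,Y] = ((0.8)·(0.8) + (-2.2)·(-2.2) + (-0.2)·(-0.2) + (-0.2)·(-0.2) + (1.8)·(1.8)) / 4 = 8.8/4 = 2.2

S is symmetric (S[j,i] = S[i,j]). Assembling:

S = [[2.7, -1.95],
 [-1.95, 2.2]]


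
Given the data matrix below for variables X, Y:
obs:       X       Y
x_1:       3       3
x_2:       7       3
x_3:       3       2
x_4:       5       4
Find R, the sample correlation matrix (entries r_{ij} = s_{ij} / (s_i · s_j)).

Step 1 — column means:
  mean(X) = (3 + 7 + 3 + 5) / 4 = 18/4 = 4.5
  mean(Y) = (3 + 3 + 2 + 4) / 4 = 12/4 = 3

Step 2 — sample variances and covariances s[i,j] = (1/(n-1)) · Σ_k (x_{k,i} - mean_i) · (x_{k,j} - mean_j), with n-1 = 3:
  s[X,X] = ((-1.5)·(-1.5) + (2.5)·(2.5) + (-1.5)·(-1.5) + (0.5)·(0.5)) / 3 = 11/3 = 3.6667
  s[X,Y] = ((-1.5)·(0) + (2.5)·(0) + (-1.5)·(-1) + (0.5)·(1)) / 3 = 2/3 = 0.6667
  s[Y,Y] = ((0)·(0) + (0)·(0) + (-1)·(-1) + (1)·(1)) / 3 = 2/3 = 0.6667
  Sample standard deviations s_i = √(s[i,i]):
  s(X) = √(3.6667) = 1.9149
  s(Y) = √(0.6667) = 0.8165

Step 3 — r_{ij} = s_{ij} / (s_i · s_j):
  r[X,X] = 1 (diagonal).
  r[X,Y] = 0.6667 / (1.9149 · 0.8165) = 0.6667 / 1.5635 = 0.4264
  r[Y,Y] = 1 (diagonal).

R is symmetric with unit diagonal. Assembling:

R = [[1, 0.4264],
 [0.4264, 1]]


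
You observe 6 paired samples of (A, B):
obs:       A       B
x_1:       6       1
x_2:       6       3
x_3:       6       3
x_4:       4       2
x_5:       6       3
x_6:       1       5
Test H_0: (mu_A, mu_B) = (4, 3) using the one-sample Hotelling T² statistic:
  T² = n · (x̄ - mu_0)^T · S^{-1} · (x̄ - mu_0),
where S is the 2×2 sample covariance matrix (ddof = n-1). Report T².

Step 1 — sample mean vector:
  mean(A) = (6 + 6 + 6 + 4 + 6 + 1) / 6 = 29/6 = 4.8333
  mean(B) = (1 + 3 + 3 + 2 + 3 + 5) / 6 = 17/6 = 2.8333
  x̄ = (4.8333, 2.8333),  deviation x̄ - mu_0 = (4.8333, 2.8333) - (4, 3) = (0.8333, -0.1667).

Step 2 — sample covariance matrix, S[i,j] = (1/(n-1)) · Σ_k (x_{k,i} - mean_i) · (x_{k,j} - mean_j), divisor n-1 = 5:
  S[A,A] = ((1.1667)·(1.1667) + (1.1667)·(1.1667) + (1.1667)·(1.1667) + (-0.8333)·(-0.8333) + (1.1667)·(1.1667) + (-3.8333)·(-3.8333)) / 5 = 20.8333/5 = 4.1667
  S[A,B] = ((1.1667)·(-1.8333) + (1.1667)·(0.1667) + (1.1667)·(0.1667) + (-0.8333)·(-0.8333) + (1.1667)·(0.1667) + (-3.8333)·(2.1667)) / 5 = -9.1667/5 = -1.8333
  S[B,B] = ((-1.8333)·(-1.8333) + (0.1667)·(0.1667) + (0.1667)·(0.1667) + (-0.8333)·(-0.8333) + (0.1667)·(0.1667) + (2.1667)·(2.1667)) / 5 = 8.8333/5 = 1.7667
  S = [[4.1667, -1.8333],
 [-1.8333, 1.7667]].

Step 3 — invert S. det(S) = 4.1667·1.7667 - (-1.8333)² = 4.
  S^{-1} = (1/det) · [[d, -b], [-b, a]] = [[0.4417, 0.4583],
 [0.4583, 1.0417]].

Step 4 — quadratic form (x̄ - mu_0)^T · S^{-1} · (x̄ - mu_0):
  S^{-1} · (x̄ - mu_0) = (0.2917, 0.2083),
  (x̄ - mu_0)^T · [...] = (0.8333)·(0.2917) + (-0.1667)·(0.2083) = 0.2083.

Step 5 — scale by n: T² = 6 · 0.2083 = 1.25.

T² ≈ 1.25


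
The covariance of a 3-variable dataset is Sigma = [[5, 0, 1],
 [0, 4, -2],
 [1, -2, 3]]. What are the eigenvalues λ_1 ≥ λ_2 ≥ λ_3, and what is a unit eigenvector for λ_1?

Step 1 — characteristic polynomial p(λ) = det(λI - Sigma) = λ³ - tr·λ² + c_1·λ - det, where tr = trace, c_1 = sum of the principal 2×2 minors, det = det(Sigma):
  tr = 5 + 4 + 3 = 12,
  c_1 = (5·4 - (0)²) + (5·3 - (1)²) + (4·3 - (-2)²) = 20 + 14 + 8 = 42,
  det = 5·(4·3 - (-2)²) - (0)·((0)·3 - (-2)·(1)) + (1)·((0)·(-2) - 4·(1)) = 5·(8) - (0)·(2) + (1)·(-4) = 36.
  So p(λ) = λ³ - 12λ² + 42λ - 36.
Step 2 — look for an integer root (rational root theorem: any rational root is an integer divisor of 36). Testing λ = 6:
  p(6) = 216 - 432 + 252 - 36 = 0  ✓
  Dividing out (λ - 6): p(λ) = (λ - 6)(λ² - 6λ + 6).
Step 3 — remaining eigenvalues from the quadratic λ² - 6λ + 6 = 0:
  Δ = 6² - 4·6 = 36 - 24 = 12,  λ = (6 ± √12)/2 = (6 ± 3.4641)/2 ≈ 4.7321 or 1.2679.
  Sorted: λ_1 = 6,  λ_2 = 4.7321,  λ_3 = 1.2679  (check: sum = 12 = tr ✓).

Step 4 — unit eigenvector for λ_1 = 6: v spans the null space of (Sigma - λ_1 I), whose rows are
  r_1 = (-1, 0, 1),  r_2 = (0, -2, -2),  r_3 = (1, -2, -3).
  v is orthogonal to every row, so take v ∝ r_1 × r_2 = ((0)·(-2) - (1)·(-2), (1)·(0) - (-1)·(-2), (-1)·(-2) - (0)·(0)) = (2, -2, 2).
  Rescale (divide by 2): u = (1, -1, 1).
  ||u|| = √((1)² + (-1)² + (1)²) = √(3) ≈ 1.7321,  v_1 = u/||u|| ≈ (0.5774, -0.5774, 0.5774) (||v_1|| = 1).

λ_1 = 6,  λ_2 = 4.7321,  λ_3 = 1.2679;  v_1 ≈ (0.5774, -0.5774, 0.5774)


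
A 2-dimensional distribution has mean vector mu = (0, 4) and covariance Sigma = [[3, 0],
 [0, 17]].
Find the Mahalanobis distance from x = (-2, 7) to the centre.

Step 1 — centre the observation: (x - mu) = (-2, 3).

Step 2 — invert Sigma. det(Sigma) = 3·17 - (0)² = 51.
  Sigma^{-1} = (1/det) · [[d, -b], [-b, a]] = [[0.3333, 0],
 [0, 0.0588]].

Step 3 — form the quadratic (x - mu)^T · Sigma^{-1} · (x - mu):
  Sigma^{-1} · (x - mu) = (-0.6667, 0.1765).
  (x - mu)^T · [Sigma^{-1} · (x - mu)] = (-2)·(-0.6667) + (3)·(0.1765) = 1.8627.

Step 4 — take square root: d = √(1.8627) ≈ 1.3648.

d(x, mu) = √(1.8627) ≈ 1.3648


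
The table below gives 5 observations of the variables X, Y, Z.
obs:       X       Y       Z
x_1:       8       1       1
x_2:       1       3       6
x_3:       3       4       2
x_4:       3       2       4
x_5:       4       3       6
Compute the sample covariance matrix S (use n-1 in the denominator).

Step 1 — column means:
  mean(X) = (8 + 1 + 3 + 3 + 4) / 5 = 19/5 = 3.8
  mean(Y) = (1 + 3 + 4 + 2 + 3) / 5 = 13/5 = 2.6
  mean(Z) = (1 + 6 + 2 + 4 + 6) / 5 = 19/5 = 3.8

Step 2 — sample covariance S[i,j] = (1/(n-1)) · Σ_k (x_{k,i} - mean_i) · (x_{k,j} - mean_j), with n-1 = 4.
  S[X,X] = ((4.2)·(4.2) + (-2.8)·(-2.8) + (-0.8)·(-0.8) + (-0.8)·(-0.8) + (0.2)·(0.2)) / 4 = 26.8/4 = 6.7
  S[X,Y] = ((4.2)·(-1.6) + (-2.8)·(0.4) + (-0.8)·(1.4) + (-0.8)·(-0.6) + (0.2)·(0.4)) / 4 = -8.4/4 = -2.1
  S[X,Z] = ((4.2)·(-2.8) + (-2.8)·(2.2) + (-0.8)·(-1.8) + (-0.8)·(0.2) + (0.2)·(2.2)) / 4 = -16.2/4 = -4.05
  S[Y,Y] = ((-1.6)·(-1.6) + (0.4)·(0.4) + (1.4)·(1.4) + (-0.6)·(-0.6) + (0.4)·(0.4)) / 4 = 5.2/4 = 1.3
  S[Y,Z] = ((-1.6)·(-2.8) + (0.4)·(2.2) + (1.4)·(-1.8) + (-0.6)·(0.2) + (0.4)·(2.2)) / 4 = 3.6/4 = 0.9
  S[Z,Z] = ((-2.8)·(-2.8) + (2.2)·(2.2) + (-1.8)·(-1.8) + (0.2)·(0.2) + (2.2)·(2.2)) / 4 = 20.8/4 = 5.2

S is symmetric (S[j,i] = S[i,j]). Assembling:

S = [[6.7, -2.1, -4.05],
 [-2.1, 1.3, 0.9],
 [-4.05, 0.9, 5.2]]


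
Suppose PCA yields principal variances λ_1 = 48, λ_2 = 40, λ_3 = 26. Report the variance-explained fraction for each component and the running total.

Step 1 — total variance = trace(Sigma) = Σ λ_i = 48 + 40 + 26 = 114.

Step 2 — fraction explained by component i = λ_i / Σ λ:
  PC1: 48/114 = 0.4211
  PC2: 40/114 = 0.3509
  PC3: 26/114 = 0.2281

Step 3 — cumulative fraction after k components = (λ_1 + ... + λ_k) / Σ λ:
  k = 1: 48/114 = 0.4211
  k = 2: (48 + 40)/114 = 88/114 = 0.7719
  k = 3: (48 + 40 + 26)/114 = 114/114 = 1

Summary (fraction, with percent):

explained: PC1 0.4211 (42.11%), PC2 0.3509 (35.09%), PC3 0.2281 (22.81%);  cumulative: 0.4211, 0.7719, 1


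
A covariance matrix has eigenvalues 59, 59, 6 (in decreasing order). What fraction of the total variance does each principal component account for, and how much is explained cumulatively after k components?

Step 1 — total variance = trace(Sigma) = Σ λ_i = 59 + 59 + 6 = 124.

Step 2 — fraction explained by component i = λ_i / Σ λ:
  PC1: 59/124 = 0.4758
  PC2: 59/124 = 0.4758
  PC3: 6/124 = 0.0484

Step 3 — cumulative fraction after k components = (λ_1 + ... + λ_k) / Σ λ:
  k = 1: 59/124 = 0.4758
  k = 2: (59 + 59)/124 = 118/124 = 0.9516
  k = 3: (59 + 59 + 6)/124 = 124/124 = 1

Summary (fraction, with percent):

explained: PC1 0.4758 (47.58%), PC2 0.4758 (47.58%), PC3 0.0484 (4.84%);  cumulative: 0.4758, 0.9516, 1


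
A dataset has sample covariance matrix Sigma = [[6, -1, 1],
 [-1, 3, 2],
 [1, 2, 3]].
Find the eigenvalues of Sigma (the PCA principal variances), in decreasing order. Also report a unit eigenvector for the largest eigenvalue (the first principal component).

Step 1 — characteristic polynomial p(λ) = det(λI - Sigma) = λ³ - tr·λ² + c_1·λ - det, where tr = trace, c_1 = sum of the principal 2×2 minors, det = det(Sigma):
  tr = 6 + 3 + 3 = 12,
  c_1 = (6·3 - (-1)²) + (6·3 - (1)²) + (3·3 - (2)²) = 17 + 17 + 5 = 39,
  det = 6·(3·3 - (2)²) - (-1)·((-1)·3 - (2)·(1)) + (1)·((-1)·(2) - 3·(1)) = 6·(5) - (-1)·(-5) + (1)·(-5) = 20.
  So p(λ) = λ³ - 12λ² + 39λ - 20.
Step 2 — look for an integer root (rational root theorem: any rational root is an integer divisor of 20). Testing λ = 5:
  p(5) = 125 - 300 + 195 - 20 = 0  ✓
  Dividing out (λ - 5): p(λ) = (λ - 5)(λ² - 7λ + 4).
Step 3 — remaining eigenvalues from the quadratic λ² - 7λ + 4 = 0:
  Δ = 7² - 4·4 = 49 - 16 = 33,  λ = (7 ± √33)/2 = (7 ± 5.7446)/2 ≈ 6.3723 or 0.6277.
  Sorted: λ_1 = 6.3723,  λ_2 = 5,  λ_3 = 0.6277  (check: sum = 12 = tr ✓).

Step 4 — unit eigenvector for λ_1 ≈ 6.3723: v spans the null space of (Sigma - λ_1 I), whose rows are
  r_1 = (-0.3723, -1, 1),  r_2 = (-1, -3.3723, 2),  r_3 = (1, 2, -3.3723).
  v is orthogonal to every row, so take v ∝ r_1 × r_2 = ((-1)·(2) - (1)·(-3.3723), (1)·(-1) - (-0.3723)·(2), (-0.3723)·(-3.3723) - (-1)·(-1)) ≈ (1.3723, -0.2554, 0.2554).
  Let u = (1.3723, -0.2554, 0.2554).
  ||u|| = √((1.3723)² + (-0.2554)² + (0.2554)²) = √(2.0137) ≈ 1.419,  v_1 = u/||u|| ≈ (0.9671, -0.18, 0.18) (||v_1|| = 1).

λ_1 = 6.3723,  λ_2 = 5,  λ_3 = 0.6277;  v_1 ≈ (0.9671, -0.18, 0.18)


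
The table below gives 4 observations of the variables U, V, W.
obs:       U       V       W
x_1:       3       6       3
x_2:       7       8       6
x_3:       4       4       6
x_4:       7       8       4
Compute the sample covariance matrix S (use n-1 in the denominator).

Step 1 — column means:
  mean(U) = (3 + 7 + 4 + 7) / 4 = 21/4 = 5.25
  mean(V) = (6 + 8 + 4 + 8) / 4 = 26/4 = 6.5
  mean(W) = (3 + 6 + 6 + 4) / 4 = 19/4 = 4.75

Step 2 — sample covariance S[i,j] = (1/(n-1)) · Σ_k (x_{k,i} - mean_i) · (x_{k,j} - mean_j), with n-1 = 3.
  S[U,U] = ((-2.25)·(-2.25) + (1.75)·(1.75) + (-1.25)·(-1.25) + (1.75)·(1.75)) / 3 = 12.75/3 = 4.25
  S[U,V] = ((-2.25)·(-0.5) + (1.75)·(1.5) + (-1.25)·(-2.5) + (1.75)·(1.5)) / 3 = 9.5/3 = 3.1667
  S[U,W] = ((-2.25)·(-1.75) + (1.75)·(1.25) + (-1.25)·(1.25) + (1.75)·(-0.75)) / 3 = 3.25/3 = 1.0833
  S[V,V] = ((-0.5)·(-0.5) + (1.5)·(1.5) + (-2.5)·(-2.5) + (1.5)·(1.5)) / 3 = 11/3 = 3.6667
  S[V,W] = ((-0.5)·(-1.75) + (1.5)·(1.25) + (-2.5)·(1.25) + (1.5)·(-0.75)) / 3 = -1.5/3 = -0.5
  S[W,W] = ((-1.75)·(-1.75) + (1.25)·(1.25) + (1.25)·(1.25) + (-0.75)·(-0.75)) / 3 = 6.75/3 = 2.25

S is symmetric (S[j,i] = S[i,j]). Assembling:

S = [[4.25, 3.1667, 1.0833],
 [3.1667, 3.6667, -0.5],
 [1.0833, -0.5, 2.25]]


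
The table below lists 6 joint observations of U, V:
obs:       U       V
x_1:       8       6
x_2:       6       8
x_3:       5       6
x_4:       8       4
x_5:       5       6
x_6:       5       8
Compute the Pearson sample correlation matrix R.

Step 1 — column means:
  mean(U) = (8 + 6 + 5 + 8 + 5 + 5) / 6 = 37/6 = 6.1667
  mean(V) = (6 + 8 + 6 + 4 + 6 + 8) / 6 = 38/6 = 6.3333

Step 2 — sample variances and covariances s[i,j] = (1/(n-1)) · Σ_k (x_{k,i} - mean_i) · (x_{k,j} - mean_j), with n-1 = 5:
  s[U,U] = ((1.8333)·(1.8333) + (-0.1667)·(-0.1667) + (-1.1667)·(-1.1667) + (1.8333)·(1.8333) + (-1.1667)·(-1.1667) + (-1.1667)·(-1.1667)) / 5 = 10.8333/5 = 2.1667
  s[U,V] = ((1.8333)·(-0.3333) + (-0.1667)·(1.6667) + (-1.1667)·(-0.3333) + (1.8333)·(-2.3333) + (-1.1667)·(-0.3333) + (-1.1667)·(1.6667)) / 5 = -6.3333/5 = -1.2667
  s[V,V] = ((-0.3333)·(-0.3333) + (1.6667)·(1.6667) + (-0.3333)·(-0.3333) + (-2.3333)·(-2.3333) + (-0.3333)·(-0.3333) + (1.6667)·(1.6667)) / 5 = 11.3333/5 = 2.2667
  Sample standard deviations s_i = √(s[i,i]):
  s(U) = √(2.1667) = 1.472
  s(V) = √(2.2667) = 1.5055

Step 3 — r_{ij} = s_{ij} / (s_i · s_j):
  r[U,U] = 1 (diagonal).
  r[U,V] = -1.2667 / (1.472 · 1.5055) = -1.2667 / 2.2161 = -0.5716
  r[V,V] = 1 (diagonal).

R is symmetric with unit diagonal. Assembling:

R = [[1, -0.5716],
 [-0.5716, 1]]


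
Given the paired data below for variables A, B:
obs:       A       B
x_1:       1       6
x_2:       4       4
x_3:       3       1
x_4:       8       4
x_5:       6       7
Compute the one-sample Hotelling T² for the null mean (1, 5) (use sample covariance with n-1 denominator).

Step 1 — sample mean vector:
  mean(A) = (1 + 4 + 3 + 8 + 6) / 5 = 22/5 = 4.4
  mean(B) = (6 + 4 + 1 + 4 + 7) / 5 = 22/5 = 4.4
  x̄ = (4.4, 4.4),  deviation x̄ - mu_0 = (4.4, 4.4) - (1, 5) = (3.4, -0.6).

Step 2 — sample covariance matrix, S[i,j] = (1/(n-1)) · Σ_k (x_{k,i} - mean_i) · (x_{k,j} - mean_j), divisor n-1 = 4:
  S[A,A] = ((-3.4)·(-3.4) + (-0.4)·(-0.4) + (-1.4)·(-1.4) + (3.6)·(3.6) + (1.6)·(1.6)) / 4 = 29.2/4 = 7.3
  S[A,B] = ((-3.4)·(1.6) + (-0.4)·(-0.4) + (-1.4)·(-3.4) + (3.6)·(-0.4) + (1.6)·(2.6)) / 4 = 2.2/4 = 0.55
  S[B,B] = ((1.6)·(1.6) + (-0.4)·(-0.4) + (-3.4)·(-3.4) + (-0.4)·(-0.4) + (2.6)·(2.6)) / 4 = 21.2/4 = 5.3
  S = [[7.3, 0.55],
 [0.55, 5.3]].

Step 3 — invert S. det(S) = 7.3·5.3 - (0.55)² = 38.3875.
  S^{-1} = (1/det) · [[d, -b], [-b, a]] = [[0.1381, -0.0143],
 [-0.0143, 0.1902]].

Step 4 — quadratic form (x̄ - mu_0)^T · S^{-1} · (x̄ - mu_0):
  S^{-1} · (x̄ - mu_0) = (0.478, -0.1628),
  (x̄ - mu_0)^T · [...] = (3.4)·(0.478) + (-0.6)·(-0.1628) = 1.723.

Step 5 — scale by n: T² = 5 · 1.723 = 8.6148.

T² ≈ 8.6148


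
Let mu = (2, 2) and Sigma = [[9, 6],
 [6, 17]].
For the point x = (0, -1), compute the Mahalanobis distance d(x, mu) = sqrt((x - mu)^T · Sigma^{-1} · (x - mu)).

Step 1 — centre the observation: (x - mu) = (-2, -3).

Step 2 — invert Sigma. det(Sigma) = 9·17 - (6)² = 117.
  Sigma^{-1} = (1/det) · [[d, -b], [-b, a]] = [[0.1453, -0.0513],
 [-0.0513, 0.0769]].

Step 3 — form the quadratic (x - mu)^T · Sigma^{-1} · (x - mu):
  Sigma^{-1} · (x - mu) = (-0.1368, -0.1282).
  (x - mu)^T · [Sigma^{-1} · (x - mu)] = (-2)·(-0.1368) + (-3)·(-0.1282) = 0.6581.

Step 4 — take square root: d = √(0.6581) ≈ 0.8112.

d(x, mu) = √(0.6581) ≈ 0.8112


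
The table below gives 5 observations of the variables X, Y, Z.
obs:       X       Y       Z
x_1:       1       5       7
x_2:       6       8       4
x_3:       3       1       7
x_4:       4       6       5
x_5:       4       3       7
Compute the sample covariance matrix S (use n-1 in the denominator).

Step 1 — column means:
  mean(X) = (1 + 6 + 3 + 4 + 4) / 5 = 18/5 = 3.6
  mean(Y) = (5 + 8 + 1 + 6 + 3) / 5 = 23/5 = 4.6
  mean(Z) = (7 + 4 + 7 + 5 + 7) / 5 = 30/5 = 6

Step 2 — sample covariance S[i,j] = (1/(n-1)) · Σ_k (x_{k,i} - mean_i) · (x_{k,j} - mean_j), with n-1 = 4.
  S[X,X] = ((-2.6)·(-2.6) + (2.4)·(2.4) + (-0.6)·(-0.6) + (0.4)·(0.4) + (0.4)·(0.4)) / 4 = 13.2/4 = 3.3
  S[X,Y] = ((-2.6)·(0.4) + (2.4)·(3.4) + (-0.6)·(-3.6) + (0.4)·(1.4) + (0.4)·(-1.6)) / 4 = 9.2/4 = 2.3
  S[X,Z] = ((-2.6)·(1) + (2.4)·(-2) + (-0.6)·(1) + (0.4)·(-1) + (0.4)·(1)) / 4 = -8/4 = -2
  S[Y,Y] = ((0.4)·(0.4) + (3.4)·(3.4) + (-3.6)·(-3.6) + (1.4)·(1.4) + (-1.6)·(-1.6)) / 4 = 29.2/4 = 7.3
  S[Y,Z] = ((0.4)·(1) + (3.4)·(-2) + (-3.6)·(1) + (1.4)·(-1) + (-1.6)·(1)) / 4 = -13/4 = -3.25
  S[Z,Z] = ((1)·(1) + (-2)·(-2) + (1)·(1) + (-1)·(-1) + (1)·(1)) / 4 = 8/4 = 2

S is symmetric (S[j,i] = S[i,j]). Assembling:

S = [[3.3, 2.3, -2],
 [2.3, 7.3, -3.25],
 [-2, -3.25, 2]]
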